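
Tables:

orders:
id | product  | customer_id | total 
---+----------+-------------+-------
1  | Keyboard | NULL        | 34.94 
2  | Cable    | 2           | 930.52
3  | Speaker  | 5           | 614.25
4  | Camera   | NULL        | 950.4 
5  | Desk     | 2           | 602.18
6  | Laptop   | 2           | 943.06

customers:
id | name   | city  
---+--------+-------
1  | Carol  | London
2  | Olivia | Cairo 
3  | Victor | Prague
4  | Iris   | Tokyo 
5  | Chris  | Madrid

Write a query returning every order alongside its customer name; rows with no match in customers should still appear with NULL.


LEFT JOIN keeps every row from orders (the left table); where customer_id has no match in customers, the customer columns become NULL. Walk through each order:
  - order 1 (Keyboard): customer_id=NULL, no match -> kept with NULL
  - order 2 (Cable): customer_id=2 -> matches Olivia
  - order 3 (Speaker): customer_id=5 -> matches Chris
  - order 4 (Camera): customer_id=NULL, no match -> kept with NULL
  - order 5 (Desk): customer_id=2 -> matches Olivia
  - order 6 (Laptop): customer_id=2 -> matches Olivia
All 6 rows appear; 2 have NULL customer.

SQL:
SELECT a.product, b.name AS customer
FROM orders a
LEFT JOIN customers b ON a.customer_id = b.id

Result:
product  | customer
---------+---------
Keyboard | NULL    
Cable    | Olivia  
Speaker  | Chris   
Camera   | NULL    
Desk     | Olivia  
Laptop   | Olivia  


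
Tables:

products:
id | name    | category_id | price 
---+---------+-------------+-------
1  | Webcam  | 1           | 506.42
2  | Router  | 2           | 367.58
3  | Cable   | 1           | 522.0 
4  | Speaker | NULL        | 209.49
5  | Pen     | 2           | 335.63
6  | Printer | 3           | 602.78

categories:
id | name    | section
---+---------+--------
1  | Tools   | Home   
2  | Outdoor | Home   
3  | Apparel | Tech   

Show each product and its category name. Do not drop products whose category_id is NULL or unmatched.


LEFT JOIN keeps every row from products (the left table); where category_id has no match in categories, the category columns become NULL. Walk through each product:
  - product 1 (Webcam): category_id=1 -> matches Tools
  - product 2 (Router): category_id=2 -> matches Outdoor
  - product 3 (Cable): category_id=1 -> matches Tools
  - product 4 (Speaker): category_id=NULL, no match -> kept with NULL
  - product 5 (Pen): category_id=2 -> matches Outdoor
  - product 6 (Printer): category_id=3 -> matches Apparel
All 6 rows appear; 1 has NULL category.

SQL:
SELECT a.name, b.name AS category
FROM products a
LEFT JOIN categories b ON a.category_id = b.id

Result:
name    | category
--------+---------
Webcam  | Tools   
Router  | Outdoor 
Cable   | Tools   
Speaker | NULL    
Pen     | Outdoor 
Printer | Apparel 


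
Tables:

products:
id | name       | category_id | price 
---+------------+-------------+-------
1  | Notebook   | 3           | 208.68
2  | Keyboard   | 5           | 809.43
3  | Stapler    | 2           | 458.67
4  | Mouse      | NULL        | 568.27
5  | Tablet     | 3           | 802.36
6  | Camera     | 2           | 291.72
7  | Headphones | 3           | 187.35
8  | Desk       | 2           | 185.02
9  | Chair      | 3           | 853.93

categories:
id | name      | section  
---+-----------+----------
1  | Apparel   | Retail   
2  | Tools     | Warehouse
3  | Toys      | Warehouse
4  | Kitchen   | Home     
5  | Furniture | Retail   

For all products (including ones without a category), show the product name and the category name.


LEFT JOIN keeps every row from products (the left table); where category_id has no match in categories, the category columns become NULL. Walk through each product:
  - product 1 (Notebook): category_id=3 -> matches Toys
  - product 2 (Keyboard): category_id=5 -> matches Furniture
  - product 3 (Stapler): category_id=2 -> matches Tools
  - product 4 (Mouse): category_id=NULL, no match -> kept with NULL
  - product 5 (Tablet): category_id=3 -> matches Toys
  - product 6 (Camera): category_id=2 -> matches Tools
  - product 7 (Headphones): category_id=3 -> matches Toys
  - product 8 (Desk): category_id=2 -> matches Tools
  - product 9 (Chair): category_id=3 -> matches Toys
All 9 rows appear; 1 has NULL category.

SQL:
SELECT a.name, b.name AS category
FROM products a
LEFT JOIN categories b ON a.category_id = b.id

Result:
name       | category 
-----------+----------
Notebook   | Toys     
Keyboard   | Furniture
Stapler    | Tools    
Mouse      | NULL     
Tablet     | Toys     
Camera     | Tools    
Headphones | Toys     
Desk       | Tools    
Chair      | Toys     


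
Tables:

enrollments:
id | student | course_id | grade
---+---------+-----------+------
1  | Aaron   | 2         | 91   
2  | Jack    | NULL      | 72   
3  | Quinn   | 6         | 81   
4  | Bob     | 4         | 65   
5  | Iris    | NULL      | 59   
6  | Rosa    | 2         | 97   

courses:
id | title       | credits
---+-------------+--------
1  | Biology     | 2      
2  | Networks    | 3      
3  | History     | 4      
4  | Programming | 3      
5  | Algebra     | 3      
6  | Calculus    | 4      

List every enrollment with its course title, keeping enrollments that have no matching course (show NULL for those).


LEFT JOIN keeps every row from enrollments (the left table); where course_id has no match in courses, the course columns become NULL. Walk through each enrollment:
  - enrollment 1 (Aaron): course_id=2 -> matches Networks
  - enrollment 2 (Jack): course_id=NULL, no match -> kept with NULL
  - enrollment 3 (Quinn): course_id=6 -> matches Calculus
  - enrollment 4 (Bob): course_id=4 -> matches Programming
  - enrollment 5 (Iris): course_id=NULL, no match -> kept with NULL
  - enrollment 6 (Rosa): course_id=2 -> matches Networks
All 6 rows appear; 2 have NULL course.

SQL:
SELECT a.student, b.title AS course
FROM enrollments a
LEFT JOIN courses b ON a.course_id = b.id

Result:
student | course     
--------+------------
Aaron   | Networks   
Jack    | NULL       
Quinn   | Calculus   
Bob     | Programming
Iris    | NULL       
Rosa    | Networks   


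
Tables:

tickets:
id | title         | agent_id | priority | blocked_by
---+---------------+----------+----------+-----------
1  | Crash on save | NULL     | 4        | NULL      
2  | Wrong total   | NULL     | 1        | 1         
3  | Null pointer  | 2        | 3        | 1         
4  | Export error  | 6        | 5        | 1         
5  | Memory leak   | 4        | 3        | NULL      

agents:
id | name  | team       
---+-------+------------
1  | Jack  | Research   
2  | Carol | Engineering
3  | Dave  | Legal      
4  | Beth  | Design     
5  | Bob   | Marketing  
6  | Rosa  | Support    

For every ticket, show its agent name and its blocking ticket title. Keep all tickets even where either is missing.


Two LEFT JOINs from the same base table tickets: one to agents via agent_id, one to tickets itself via blocked_by. Both are LEFT so every ticket is preserved.
Match against agents:
  - ticket 1 (Crash on save): agent_id=NULL, no match -> kept with NULL
  - ticket 2 (Wrong total): agent_id=NULL, no match -> kept with NULL
  - ticket 3 (Null pointer): agent_id=2 -> matches Carol
  - ticket 4 (Export error): agent_id=6 -> matches Rosa
  - ticket 5 (Memory leak): agent_id=4 -> matches Beth
Match against tickets (self):
  - ticket 1 (Crash on save): blocked_by=NULL -> NULL
  - ticket 2 (Wrong total): blocked_by=1 -> Crash on save
  - ticket 3 (Null pointer): blocked_by=1 -> Crash on save
  - ticket 4 (Export error): blocked_by=1 -> Crash on save
  - ticket 5 (Memory leak): blocked_by=NULL -> NULL

SQL:
SELECT a.title, b.name AS agent, c.title AS blocked_by
FROM tickets a
LEFT JOIN agents b ON a.agent_id = b.id
LEFT JOIN tickets c ON a.blocked_by = c.id

Result:
title         | agent | blocked_by   
--------------+-------+--------------
Crash on save | NULL  | NULL         
Wrong total   | NULL  | Crash on save
Null pointer  | Carol | Crash on save
Export error  | Rosa  | Crash on save
Memory leak   | Beth  | NULL         


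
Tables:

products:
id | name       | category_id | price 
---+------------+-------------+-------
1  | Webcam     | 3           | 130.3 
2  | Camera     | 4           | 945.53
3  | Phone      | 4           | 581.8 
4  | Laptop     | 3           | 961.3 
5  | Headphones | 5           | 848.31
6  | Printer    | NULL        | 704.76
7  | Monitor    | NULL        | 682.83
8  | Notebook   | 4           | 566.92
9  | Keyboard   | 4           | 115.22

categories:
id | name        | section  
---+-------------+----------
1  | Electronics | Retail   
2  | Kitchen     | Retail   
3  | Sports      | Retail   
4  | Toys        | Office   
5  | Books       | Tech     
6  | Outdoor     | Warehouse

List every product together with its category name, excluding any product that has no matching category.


INNER JOIN keeps only products rows whose category_id matches an id in categories. Walk through each product:
  - product 1 (Webcam): category_id=3 -> matches Sports
  - product 2 (Camera): category_id=4 -> matches Toys
  - product 3 (Phone): category_id=4 -> matches Toys
  - product 4 (Laptop): category_id=3 -> matches Sports
  - product 5 (Headphones): category_id=5 -> matches Books
  - product 6 (Printer): category_id=NULL, no match -> dropped
  - product 7 (Monitor): category_id=NULL, no match -> dropped
  - product 8 (Notebook): category_id=4 -> matches Toys
  - product 9 (Keyboard): category_id=4 -> matches Toys
So 2 of 9 rows are dropped.

SQL:
SELECT a.name, b.name AS category
FROM products a
INNER JOIN categories b ON a.category_id = b.id

Result:
name       | category
-----------+---------
Webcam     | Sports  
Camera     | Toys    
Phone      | Toys    
Laptop     | Sports  
Headphones | Books   
Notebook   | Toys    
Keyboard   | Toys    


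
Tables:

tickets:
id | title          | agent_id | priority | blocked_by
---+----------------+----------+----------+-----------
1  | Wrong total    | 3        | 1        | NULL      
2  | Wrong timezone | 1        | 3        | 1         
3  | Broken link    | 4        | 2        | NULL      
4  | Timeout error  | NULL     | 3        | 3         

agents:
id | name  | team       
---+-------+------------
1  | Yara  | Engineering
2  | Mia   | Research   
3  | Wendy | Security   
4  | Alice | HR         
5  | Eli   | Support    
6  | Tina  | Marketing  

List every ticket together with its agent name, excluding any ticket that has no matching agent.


INNER JOIN keeps only tickets rows whose agent_id matches an id in agents. Walk through each ticket:
  - ticket 1 (Wrong total): agent_id=3 -> matches Wendy
  - ticket 2 (Wrong timezone): agent_id=1 -> matches Yara
  - ticket 3 (Broken link): agent_id=4 -> matches Alice
  - ticket 4 (Timeout error): agent_id=NULL, no match -> dropped
So 1 of 4 rows is dropped.

SQL:
SELECT a.title, b.name AS agent
FROM tickets a
INNER JOIN agents b ON a.agent_id = b.id

Result:
title          | agent
---------------+------
Wrong total    | Wendy
Wrong timezone | Yara 
Broken link    | Alice


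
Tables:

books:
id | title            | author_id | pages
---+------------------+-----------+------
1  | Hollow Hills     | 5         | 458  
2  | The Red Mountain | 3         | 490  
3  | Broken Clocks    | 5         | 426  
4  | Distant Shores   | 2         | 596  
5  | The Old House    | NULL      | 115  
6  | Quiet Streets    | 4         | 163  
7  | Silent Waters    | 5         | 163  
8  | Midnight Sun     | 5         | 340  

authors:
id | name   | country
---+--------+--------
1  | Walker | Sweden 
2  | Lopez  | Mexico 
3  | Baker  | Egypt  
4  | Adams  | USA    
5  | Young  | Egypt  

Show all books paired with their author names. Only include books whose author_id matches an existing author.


INNER JOIN keeps only books rows whose author_id matches an id in authors. Walk through each book:
  - book 1 (Hollow Hills): author_id=5 -> matches Young
  - book 2 (The Red Mountain): author_id=3 -> matches Baker
  - book 3 (Broken Clocks): author_id=5 -> matches Young
  - book 4 (Distant Shores): author_id=2 -> matches Lopez
  - book 5 (The Old House): author_id=NULL, no match -> dropped
  - book 6 (Quiet Streets): author_id=4 -> matches Adams
  - book 7 (Silent Waters): author_id=5 -> matches Young
  - book 8 (Midnight Sun): author_id=5 -> matches Young
So 1 of 8 rows is dropped.

SQL:
SELECT a.title, b.name AS author
FROM books a
INNER JOIN authors b ON a.author_id = b.id

Result:
title            | author
-----------------+-------
Hollow Hills     | Young 
The Red Mountain | Baker 
Broken Clocks    | Young 
Distant Shores   | Lopez 
Quiet Streets    | Adams 
Silent Waters    | Young 
Midnight Sun     | Young 


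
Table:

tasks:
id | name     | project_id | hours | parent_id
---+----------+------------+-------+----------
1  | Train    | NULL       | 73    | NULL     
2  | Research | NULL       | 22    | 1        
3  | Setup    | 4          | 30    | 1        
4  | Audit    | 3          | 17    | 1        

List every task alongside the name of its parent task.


This is a self-join: tasks is joined to a second copy of itself, matching each row's parent_id to another row's id. Use LEFT JOIN so rows with parent_id=NULL are kept.
  - task 1 (Train): parent_id=NULL -> NULL
  - task 2 (Research): parent_id=1 -> Train
  - task 3 (Setup): parent_id=1 -> Train
  - task 4 (Audit): parent_id=1 -> Train

SQL:
SELECT a.name AS item, b.name AS parent
FROM tasks a
LEFT JOIN tasks b ON a.parent_id = b.id

Result:
item     | parent
---------+-------
Train    | NULL  
Research | Train 
Setup    | Train 
Audit    | Train 


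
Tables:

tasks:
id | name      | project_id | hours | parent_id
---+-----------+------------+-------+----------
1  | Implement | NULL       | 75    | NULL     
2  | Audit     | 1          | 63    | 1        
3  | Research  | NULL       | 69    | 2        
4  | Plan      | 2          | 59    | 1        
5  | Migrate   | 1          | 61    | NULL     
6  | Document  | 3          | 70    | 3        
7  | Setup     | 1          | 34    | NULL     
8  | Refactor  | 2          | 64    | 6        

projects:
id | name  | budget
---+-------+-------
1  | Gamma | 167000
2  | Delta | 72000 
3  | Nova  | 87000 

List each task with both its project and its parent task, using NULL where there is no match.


Two LEFT JOINs from the same base table tasks: one to projects via project_id, one to tasks itself via parent_id. Both are LEFT so every task is preserved.
Match against projects:
  - task 1 (Implement): project_id=NULL, no match -> kept with NULL
  - task 2 (Audit): project_id=1 -> matches Gamma
  - task 3 (Research): project_id=NULL, no match -> kept with NULL
  - task 4 (Plan): project_id=2 -> matches Delta
  - task 5 (Migrate): project_id=1 -> matches Gamma
  - task 6 (Document): project_id=3 -> matches Nova
  - task 7 (Setup): project_id=1 -> matches Gamma
  - task 8 (Refactor): project_id=2 -> matches Delta
Match against tasks (self):
  - task 1 (Implement): parent_id=NULL -> NULL
  - task 2 (Audit): parent_id=1 -> Implement
  - task 3 (Research): parent_id=2 -> Audit
  - task 4 (Plan): parent_id=1 -> Implement
  - task 5 (Migrate): parent_id=NULL -> NULL
  - task 6 (Document): parent_id=3 -> Research
  - task 7 (Setup): parent_id=NULL -> NULL
  - task 8 (Refactor): parent_id=6 -> Document

SQL:
SELECT a.name, b.name AS project, c.name AS parent
FROM tasks a
LEFT JOIN projects b ON a.project_id = b.id
LEFT JOIN tasks c ON a.parent_id = c.id

Result:
name      | project | parent   
----------+---------+----------
Implement | NULL    | NULL     
Audit     | Gamma   | Implement
Research  | NULL    | Audit    
Plan      | Delta   | Implement
Migrate   | Gamma   | NULL     
Document  | Nova    | Research 
Setup     | Gamma   | NULL     
Refactor  | Delta   | Document 


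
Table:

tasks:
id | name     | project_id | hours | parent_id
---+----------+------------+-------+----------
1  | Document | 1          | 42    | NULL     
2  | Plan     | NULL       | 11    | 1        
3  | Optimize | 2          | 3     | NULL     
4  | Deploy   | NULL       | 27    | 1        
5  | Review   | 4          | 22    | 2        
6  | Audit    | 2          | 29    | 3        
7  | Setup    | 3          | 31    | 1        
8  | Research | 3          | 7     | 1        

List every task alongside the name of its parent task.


This is a self-join: tasks is joined to a second copy of itself, matching each row's parent_id to another row's id. Use LEFT JOIN so rows with parent_id=NULL are kept.
  - task 1 (Document): parent_id=NULL -> NULL
  - task 2 (Plan): parent_id=1 -> Document
  - task 3 (Optimize): parent_id=NULL -> NULL
  - task 4 (Deploy): parent_id=1 -> Document
  - task 5 (Review): parent_id=2 -> Plan
  - task 6 (Audit): parent_id=3 -> Optimize
  - task 7 (Setup): parent_id=1 -> Document
  - task 8 (Research): parent_id=1 -> Document

SQL:
SELECT a.name AS item, b.name AS parent
FROM tasks a
LEFT JOIN tasks b ON a.parent_id = b.id

Result:
item     | parent  
---------+---------
Document | NULL    
Plan     | Document
Optimize | NULL    
Deploy   | Document
Review   | Plan    
Audit    | Optimize
Setup    | Document
Research | Document


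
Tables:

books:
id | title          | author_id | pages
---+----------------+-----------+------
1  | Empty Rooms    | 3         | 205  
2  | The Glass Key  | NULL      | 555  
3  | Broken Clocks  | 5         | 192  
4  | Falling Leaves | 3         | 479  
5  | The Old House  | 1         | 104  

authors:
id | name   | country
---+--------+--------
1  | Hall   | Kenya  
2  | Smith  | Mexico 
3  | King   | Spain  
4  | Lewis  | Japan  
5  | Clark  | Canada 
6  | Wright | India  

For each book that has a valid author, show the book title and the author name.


INNER JOIN keeps only books rows whose author_id matches an id in authors. Walk through each book:
  - book 1 (Empty Rooms): author_id=3 -> matches King
  - book 2 (The Glass Key): author_id=NULL, no match -> dropped
  - book 3 (Broken Clocks): author_id=5 -> matches Clark
  - book 4 (Falling Leaves): author_id=3 -> matches King
  - book 5 (The Old House): author_id=1 -> matches Hall
So 1 of 5 rows is dropped.

SQL:
SELECT a.title, b.name AS author
FROM books a
INNER JOIN authors b ON a.author_id = b.id

Result:
title          | author
---------------+-------
Empty Rooms    | King  
Broken Clocks  | Clark 
Falling Leaves | King  
The Old House  | Hall  


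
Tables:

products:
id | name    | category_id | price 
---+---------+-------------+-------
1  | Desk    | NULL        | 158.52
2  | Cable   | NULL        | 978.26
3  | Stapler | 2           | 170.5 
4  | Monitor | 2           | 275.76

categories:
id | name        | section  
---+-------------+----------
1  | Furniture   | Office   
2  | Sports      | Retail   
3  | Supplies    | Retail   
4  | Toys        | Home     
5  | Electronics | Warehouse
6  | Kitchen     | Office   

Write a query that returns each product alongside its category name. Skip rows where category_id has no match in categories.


INNER JOIN keeps only products rows whose category_id matches an id in categories. Walk through each product:
  - product 1 (Desk): category_id=NULL, no match -> dropped
  - product 2 (Cable): category_id=NULL, no match -> dropped
  - product 3 (Stapler): category_id=2 -> matches Sports
  - product 4 (Monitor): category_id=2 -> matches Sports
So 2 of 4 rows are dropped.

SQL:
SELECT a.name, b.name AS category
FROM products a
INNER JOIN categories b ON a.category_id = b.id

Result:
name    | category
--------+---------
Stapler | Sports  
Monitor | Sports  


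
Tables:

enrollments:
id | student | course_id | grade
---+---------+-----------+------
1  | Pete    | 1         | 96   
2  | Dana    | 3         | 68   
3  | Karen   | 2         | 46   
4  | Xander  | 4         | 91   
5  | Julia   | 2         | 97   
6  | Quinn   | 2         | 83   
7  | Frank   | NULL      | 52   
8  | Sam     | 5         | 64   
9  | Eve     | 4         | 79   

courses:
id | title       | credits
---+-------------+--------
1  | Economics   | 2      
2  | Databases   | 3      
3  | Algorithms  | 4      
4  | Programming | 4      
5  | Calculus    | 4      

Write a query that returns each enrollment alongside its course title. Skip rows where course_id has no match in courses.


INNER JOIN keeps only enrollments rows whose course_id matches an id in courses. Walk through each enrollment:
  - enrollment 1 (Pete): course_id=1 -> matches Economics
  - enrollment 2 (Dana): course_id=3 -> matches Algorithms
  - enrollment 3 (Karen): course_id=2 -> matches Databases
  - enrollment 4 (Xander): course_id=4 -> matches Programming
  - enrollment 5 (Julia): course_id=2 -> matches Databases
  - enrollment 6 (Quinn): course_id=2 -> matches Databases
  - enrollment 7 (Frank): course_id=NULL, no match -> dropped
  - enrollment 8 (Sam): course_id=5 -> matches Calculus
  - enrollment 9 (Eve): course_id=4 -> matches Programming
So 1 of 9 rows is dropped.

SQL:
SELECT a.student, b.title AS course
FROM enrollments a
INNER JOIN courses b ON a.course_id = b.id

Result:
student | course     
--------+------------
Pete    | Economics  
Dana    | Algorithms 
Karen   | Databases  
Xander  | Programming
Julia   | Databases  
Quinn   | Databases  
Sam     | Calculus   
Eve     | Programming


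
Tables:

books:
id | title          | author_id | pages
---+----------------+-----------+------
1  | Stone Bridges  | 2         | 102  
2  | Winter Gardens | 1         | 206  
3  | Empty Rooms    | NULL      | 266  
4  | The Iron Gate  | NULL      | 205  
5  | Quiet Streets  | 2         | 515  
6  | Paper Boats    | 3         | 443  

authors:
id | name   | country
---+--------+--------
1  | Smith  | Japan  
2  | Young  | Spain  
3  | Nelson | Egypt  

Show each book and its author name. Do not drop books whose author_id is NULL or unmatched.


LEFT JOIN keeps every row from books (the left table); where author_id has no match in authors, the author columns become NULL. Walk through each book:
  - book 1 (Stone Bridges): author_id=2 -> matches Young
  - book 2 (Winter Gardens): author_id=1 -> matches Smith
  - book 3 (Empty Rooms): author_id=NULL, no match -> kept with NULL
  - book 4 (The Iron Gate): author_id=NULL, no match -> kept with NULL
  - book 5 (Quiet Streets): author_id=2 -> matches Young
  - book 6 (Paper Boats): author_id=3 -> matches Nelson
All 6 rows appear; 2 have NULL author.

SQL:
SELECT a.title, b.name AS author
FROM books a
LEFT JOIN authors b ON a.author_id = b.id

Result:
title          | author
---------------+-------
Stone Bridges  | Young 
Winter Gardens | Smith 
Empty Rooms    | NULL  
The Iron Gate  | NULL  
Quiet Streets  | Young 
Paper Boats    | Nelson


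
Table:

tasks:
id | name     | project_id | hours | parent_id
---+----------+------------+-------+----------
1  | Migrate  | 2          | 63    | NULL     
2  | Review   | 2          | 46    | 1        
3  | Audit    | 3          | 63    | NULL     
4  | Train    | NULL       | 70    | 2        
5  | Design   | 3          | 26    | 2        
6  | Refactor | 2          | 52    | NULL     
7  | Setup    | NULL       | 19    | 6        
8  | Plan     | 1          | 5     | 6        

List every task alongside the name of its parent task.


This is a self-join: tasks is joined to a second copy of itself, matching each row's parent_id to another row's id. Use LEFT JOIN so rows with parent_id=NULL are kept.
  - task 1 (Migrate): parent_id=NULL -> NULL
  - task 2 (Review): parent_id=1 -> Migrate
  - task 3 (Audit): parent_id=NULL -> NULL
  - task 4 (Train): parent_id=2 -> Review
  - task 5 (Design): parent_id=2 -> Review
  - task 6 (Refactor): parent_id=NULL -> NULL
  - task 7 (Setup): parent_id=6 -> Refactor
  - task 8 (Plan): parent_id=6 -> Refactor

SQL:
SELECT a.name AS item, b.name AS parent
FROM tasks a
LEFT JOIN tasks b ON a.parent_id = b.id

Result:
item     | parent  
---------+---------
Migrate  | NULL    
Review   | Migrate 
Audit    | NULL    
Train    | Review  
Design   | Review  
Refactor | NULL    
Setup    | Refactor
Plan     | Refactor


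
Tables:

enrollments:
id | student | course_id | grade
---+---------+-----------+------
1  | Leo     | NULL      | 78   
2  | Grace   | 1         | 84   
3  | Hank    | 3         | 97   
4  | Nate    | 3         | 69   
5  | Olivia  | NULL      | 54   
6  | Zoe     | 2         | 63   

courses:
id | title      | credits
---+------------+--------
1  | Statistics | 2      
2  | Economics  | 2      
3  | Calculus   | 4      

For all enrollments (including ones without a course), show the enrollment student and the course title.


LEFT JOIN keeps every row from enrollments (the left table); where course_id has no match in courses, the course columns become NULL. Walk through each enrollment:
  - enrollment 1 (Leo): course_id=NULL, no match -> kept with NULL
  - enrollment 2 (Grace): course_id=1 -> matches Statistics
  - enrollment 3 (Hank): course_id=3 -> matches Calculus
  - enrollment 4 (Nate): course_id=3 -> matches Calculus
  - enrollment 5 (Olivia): course_id=NULL, no match -> kept with NULL
  - enrollment 6 (Zoe): course_id=2 -> matches Economics
All 6 rows appear; 2 have NULL course.

SQL:
SELECT a.student, b.title AS course
FROM enrollments a
LEFT JOIN courses b ON a.course_id = b.id

Result:
student | course    
--------+-----------
Leo     | NULL      
Grace   | Statistics
Hank    | Calculus  
Nate    | Calculus  
Olivia  | NULL      
Zoe     | Economics 


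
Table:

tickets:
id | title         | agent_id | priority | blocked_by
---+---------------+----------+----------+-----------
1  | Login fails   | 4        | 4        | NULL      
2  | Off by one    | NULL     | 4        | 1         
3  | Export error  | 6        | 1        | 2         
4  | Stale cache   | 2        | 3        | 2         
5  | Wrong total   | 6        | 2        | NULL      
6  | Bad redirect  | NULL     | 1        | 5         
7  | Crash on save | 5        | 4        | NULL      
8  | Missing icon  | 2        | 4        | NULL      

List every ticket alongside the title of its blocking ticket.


This is a self-join: tickets is joined to a second copy of itself, matching each row's blocked_by to another row's id. Use LEFT JOIN so rows with blocked_by=NULL are kept.
  - ticket 1 (Login fails): blocked_by=NULL -> NULL
  - ticket 2 (Off by one): blocked_by=1 -> Login fails
  - ticket 3 (Export error): blocked_by=2 -> Off by one
  - ticket 4 (Stale cache): blocked_by=2 -> Off by one
  - ticket 5 (Wrong total): blocked_by=NULL -> NULL
  - ticket 6 (Bad redirect): blocked_by=5 -> Wrong total
  - ticket 7 (Crash on save): blocked_by=NULL -> NULL
  - ticket 8 (Missing icon): blocked_by=NULL -> NULL

SQL:
SELECT a.title AS item, b.title AS blocked_by
FROM tickets a
LEFT JOIN tickets b ON a.blocked_by = b.id

Result:
item          | blocked_by 
--------------+------------
Login fails   | NULL       
Off by one    | Login fails
Export error  | Off by one 
Stale cache   | Off by one 
Wrong total   | NULL       
Bad redirect  | Wrong total
Crash on save | NULL       
Missing icon  | NULL       


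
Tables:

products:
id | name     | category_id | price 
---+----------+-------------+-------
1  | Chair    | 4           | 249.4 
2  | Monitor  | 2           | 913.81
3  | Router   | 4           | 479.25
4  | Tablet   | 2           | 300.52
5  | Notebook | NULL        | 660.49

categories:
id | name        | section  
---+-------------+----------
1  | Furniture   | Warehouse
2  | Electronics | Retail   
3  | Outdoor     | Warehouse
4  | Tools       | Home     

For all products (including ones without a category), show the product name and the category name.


LEFT JOIN keeps every row from products (the left table); where category_id has no match in categories, the category columns become NULL. Walk through each product:
  - product 1 (Chair): category_id=4 -> matches Tools
  - product 2 (Monitor): category_id=2 -> matches Electronics
  - product 3 (Router): category_id=4 -> matches Tools
  - product 4 (Tablet): category_id=2 -> matches Electronics
  - product 5 (Notebook): category_id=NULL, no match -> kept with NULL
All 5 rows appear; 1 has NULL category.

SQL:
SELECT a.name, b.name AS category
FROM products a
LEFT JOIN categories b ON a.category_id = b.id

Result:
name     | category   
---------+------------
Chair    | Tools      
Monitor  | Electronics
Router   | Tools      
Tablet   | Electronics
Notebook | NULL       


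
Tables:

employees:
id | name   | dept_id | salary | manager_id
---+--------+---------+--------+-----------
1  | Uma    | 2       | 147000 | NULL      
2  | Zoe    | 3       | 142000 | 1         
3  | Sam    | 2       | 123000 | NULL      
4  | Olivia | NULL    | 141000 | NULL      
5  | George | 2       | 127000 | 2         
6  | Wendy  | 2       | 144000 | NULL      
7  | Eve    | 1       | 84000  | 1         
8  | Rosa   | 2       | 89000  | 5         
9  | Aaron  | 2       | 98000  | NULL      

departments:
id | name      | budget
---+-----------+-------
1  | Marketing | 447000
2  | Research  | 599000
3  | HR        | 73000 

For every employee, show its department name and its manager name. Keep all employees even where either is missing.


Two LEFT JOINs from the same base table employees: one to departments via dept_id, one to employees itself via manager_id. Both are LEFT so every employee is preserved.
Match against departments:
  - employee 1 (Uma): dept_id=2 -> matches Research
  - employee 2 (Zoe): dept_id=3 -> matches HR
  - employee 3 (Sam): dept_id=2 -> matches Research
  - employee 4 (Olivia): dept_id=NULL, no match -> kept with NULL
  - employee 5 (George): dept_id=2 -> matches Research
  - employee 6 (Wendy): dept_id=2 -> matches Research
  - employee 7 (Eve): dept_id=1 -> matches Marketing
  - employee 8 (Rosa): dept_id=2 -> matches Research
  - employee 9 (Aaron): dept_id=2 -> matches Research
Match against employees (self):
  - employee 1 (Uma): manager_id=NULL -> NULL
  - employee 2 (Zoe): manager_id=1 -> Uma
  - employee 3 (Sam): manager_id=NULL -> NULL
  - employee 4 (Olivia): manager_id=NULL -> NULL
  - employee 5 (George): manager_id=2 -> Zoe
  - employee 6 (Wendy): manager_id=NULL -> NULL
  - employee 7 (Eve): manager_id=1 -> Uma
  - employee 8 (Rosa): manager_id=5 -> George
  - employee 9 (Aaron): manager_id=NULL -> NULL

SQL:
SELECT a.name, b.name AS department, c.name AS manager
FROM employees a
LEFT JOIN departments b ON a.dept_id = b.id
LEFT JOIN employees c ON a.manager_id = c.id

Result:
name   | department | manager
-------+------------+--------
Uma    | Research   | NULL   
Zoe    | HR         | Uma    
Sam    | Research   | NULL   
Olivia | NULL       | NULL   
George | Research   | Zoe    
Wendy  | Research   | NULL   
Eve    | Marketing  | Uma    
Rosa   | Research   | George 
Aaron  | Research   | NULL   


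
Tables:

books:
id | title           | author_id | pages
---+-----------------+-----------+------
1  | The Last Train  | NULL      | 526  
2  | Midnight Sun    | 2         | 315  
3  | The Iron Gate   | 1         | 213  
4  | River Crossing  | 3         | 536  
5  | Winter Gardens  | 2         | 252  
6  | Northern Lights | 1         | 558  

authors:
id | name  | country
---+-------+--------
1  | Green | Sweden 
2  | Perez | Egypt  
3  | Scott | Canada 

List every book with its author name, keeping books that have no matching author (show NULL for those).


LEFT JOIN keeps every row from books (the left table); where author_id has no match in authors, the author columns become NULL. Walk through each book:
  - book 1 (The Last Train): author_id=NULL, no match -> kept with NULL
  - book 2 (Midnight Sun): author_id=2 -> matches Perez
  - book 3 (The Iron Gate): author_id=1 -> matches Green
  - book 4 (River Crossing): author_id=3 -> matches Scott
  - book 5 (Winter Gardens): author_id=2 -> matches Perez
  - book 6 (Northern Lights): author_id=1 -> matches Green
All 6 rows appear; 1 has NULL author.

SQL:
SELECT a.title, b.name AS author
FROM books a
LEFT JOIN authors b ON a.author_id = b.id

Result:
title           | author
----------------+-------
The Last Train  | NULL  
Midnight Sun    | Perez 
The Iron Gate   | Green 
River Crossing  | Scott 
Winter Gardens  | Perez 
Northern Lights | Green 


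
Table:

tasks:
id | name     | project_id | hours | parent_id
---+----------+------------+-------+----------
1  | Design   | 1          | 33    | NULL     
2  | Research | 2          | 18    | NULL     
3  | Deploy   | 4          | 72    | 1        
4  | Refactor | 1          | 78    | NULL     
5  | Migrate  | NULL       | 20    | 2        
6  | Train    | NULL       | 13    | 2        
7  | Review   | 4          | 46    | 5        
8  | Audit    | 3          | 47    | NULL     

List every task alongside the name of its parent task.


This is a self-join: tasks is joined to a second copy of itself, matching each row's parent_id to another row's id. Use LEFT JOIN so rows with parent_id=NULL are kept.
  - task 1 (Design): parent_id=NULL -> NULL
  - task 2 (Research): parent_id=NULL -> NULL
  - task 3 (Deploy): parent_id=1 -> Design
  - task 4 (Refactor): parent_id=NULL -> NULL
  - task 5 (Migrate): parent_id=2 -> Research
  - task 6 (Train): parent_id=2 -> Research
  - task 7 (Review): parent_id=5 -> Migrate
  - task 8 (Audit): parent_id=NULL -> NULL

SQL:
SELECT a.name AS item, b.name AS parent
FROM tasks a
LEFT JOIN tasks b ON a.parent_id = b.id

Result:
item     | parent  
---------+---------
Design   | NULL    
Research | NULL    
Deploy   | Design  
Refactor | NULL    
Migrate  | Research
Train    | Research
Review   | Migrate 
Audit    | NULL    


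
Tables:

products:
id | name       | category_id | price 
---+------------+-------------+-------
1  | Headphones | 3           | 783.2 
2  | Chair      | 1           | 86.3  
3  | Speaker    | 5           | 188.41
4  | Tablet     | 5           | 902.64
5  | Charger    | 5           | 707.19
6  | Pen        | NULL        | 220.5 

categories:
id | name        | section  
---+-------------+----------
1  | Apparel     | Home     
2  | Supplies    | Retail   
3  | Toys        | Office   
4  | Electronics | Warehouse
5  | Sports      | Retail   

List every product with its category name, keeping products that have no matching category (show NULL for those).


LEFT JOIN keeps every row from products (the left table); where category_id has no match in categories, the category columns become NULL. Walk through each product:
  - product 1 (Headphones): category_id=3 -> matches Toys
  - product 2 (Chair): category_id=1 -> matches Apparel
  - product 3 (Speaker): category_id=5 -> matches Sports
  - product 4 (Tablet): category_id=5 -> matches Sports
  - product 5 (Charger): category_id=5 -> matches Sports
  - product 6 (Pen): category_id=NULL, no match -> kept with NULL
All 6 rows appear; 1 has NULL category.

SQL:
SELECT a.name, b.name AS category
FROM products a
LEFT JOIN categories b ON a.category_id = b.id

Result:
name       | category
-----------+---------
Headphones | Toys    
Chair      | Apparel 
Speaker    | Sports  
Tablet     | Sports  
Charger    | Sports  
Pen        | NULL    


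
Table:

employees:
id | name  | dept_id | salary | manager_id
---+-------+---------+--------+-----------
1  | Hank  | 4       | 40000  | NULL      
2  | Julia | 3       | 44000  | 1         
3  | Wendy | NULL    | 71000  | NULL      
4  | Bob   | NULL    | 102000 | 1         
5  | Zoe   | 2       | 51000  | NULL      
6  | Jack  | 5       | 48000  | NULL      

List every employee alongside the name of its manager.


This is a self-join: employees is joined to a second copy of itself, matching each row's manager_id to another row's id. Use LEFT JOIN so rows with manager_id=NULL are kept.
  - employee 1 (Hank): manager_id=NULL -> NULL
  - employee 2 (Julia): manager_id=1 -> Hank
  - employee 3 (Wendy): manager_id=NULL -> NULL
  - employee 4 (Bob): manager_id=1 -> Hank
  - employee 5 (Zoe): manager_id=NULL -> NULL
  - employee 6 (Jack): manager_id=NULL -> NULL

SQL:
SELECT a.name AS item, b.name AS manager
FROM employees a
LEFT JOIN employees b ON a.manager_id = b.id

Result:
item  | manager
------+--------
Hank  | NULL   
Julia | Hank   
Wendy | NULL   
Bob   | Hank   
Zoe   | NULL   
Jack  | NULL   


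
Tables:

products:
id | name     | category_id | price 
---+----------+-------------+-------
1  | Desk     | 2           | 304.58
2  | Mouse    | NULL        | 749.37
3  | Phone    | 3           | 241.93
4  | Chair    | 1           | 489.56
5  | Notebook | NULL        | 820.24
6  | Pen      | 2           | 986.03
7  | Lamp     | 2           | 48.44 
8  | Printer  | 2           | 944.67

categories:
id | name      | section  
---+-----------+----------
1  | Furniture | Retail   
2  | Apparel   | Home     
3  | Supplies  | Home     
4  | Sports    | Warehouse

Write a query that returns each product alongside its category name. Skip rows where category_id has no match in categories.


INNER JOIN keeps only products rows whose category_id matches an id in categories. Walk through each product:
  - product 1 (Desk): category_id=2 -> matches Apparel
  - product 2 (Mouse): category_id=NULL, no match -> dropped
  - product 3 (Phone): category_id=3 -> matches Supplies
  - product 4 (Chair): category_id=1 -> matches Furniture
  - product 5 (Notebook): category_id=NULL, no match -> dropped
  - product 6 (Pen): category_id=2 -> matches Apparel
  - product 7 (Lamp): category_id=2 -> matches Apparel
  - product 8 (Printer): category_id=2 -> matches Apparel
So 2 of 8 rows are dropped.

SQL:
SELECT a.name, b.name AS category
FROM products a
INNER JOIN categories b ON a.category_id = b.id

Result:
name    | category 
--------+----------
Desk    | Apparel  
Phone   | Supplies 
Chair   | Furniture
Pen     | Apparel  
Lamp    | Apparel  
Printer | Apparel  


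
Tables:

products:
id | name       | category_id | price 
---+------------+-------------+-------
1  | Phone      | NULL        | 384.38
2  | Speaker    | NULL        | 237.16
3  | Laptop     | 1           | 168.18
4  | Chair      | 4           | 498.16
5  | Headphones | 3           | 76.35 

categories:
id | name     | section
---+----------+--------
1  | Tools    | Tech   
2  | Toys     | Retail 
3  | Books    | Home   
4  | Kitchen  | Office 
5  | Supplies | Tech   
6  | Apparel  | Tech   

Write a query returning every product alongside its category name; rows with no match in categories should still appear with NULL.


LEFT JOIN keeps every row from products (the left table); where category_id has no match in categories, the category columns become NULL. Walk through each product:
  - product 1 (Phone): category_id=NULL, no match -> kept with NULL
  - product 2 (Speaker): category_id=NULL, no match -> kept with NULL
  - product 3 (Laptop): category_id=1 -> matches Tools
  - product 4 (Chair): category_id=4 -> matches Kitchen
  - product 5 (Headphones): category_id=3 -> matches Books
All 5 rows appear; 2 have NULL category.

SQL:
SELECT a.name, b.name AS category
FROM products a
LEFT JOIN categories b ON a.category_id = b.id

Result:
name       | category
-----------+---------
Phone      | NULL    
Speaker    | NULL    
Laptop     | Tools   
Chair      | Kitchen 
Headphones | Books   


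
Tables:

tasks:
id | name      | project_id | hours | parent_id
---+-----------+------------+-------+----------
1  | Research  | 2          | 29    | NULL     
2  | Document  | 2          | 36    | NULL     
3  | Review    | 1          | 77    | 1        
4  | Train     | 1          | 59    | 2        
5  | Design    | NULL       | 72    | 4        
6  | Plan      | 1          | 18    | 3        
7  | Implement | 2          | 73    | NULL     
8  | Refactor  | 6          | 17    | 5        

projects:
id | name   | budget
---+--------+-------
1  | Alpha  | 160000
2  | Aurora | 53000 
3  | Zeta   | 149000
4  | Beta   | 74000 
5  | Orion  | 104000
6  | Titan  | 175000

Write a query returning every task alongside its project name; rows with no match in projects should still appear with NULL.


LEFT JOIN keeps every row from tasks (the left table); where project_id has no match in projects, the project columns become NULL. Walk through each task:
  - task 1 (Research): project_id=2 -> matches Aurora
  - task 2 (Document): project_id=2 -> matches Aurora
  - task 3 (Review): project_id=1 -> matches Alpha
  - task 4 (Train): project_id=1 -> matches Alpha
  - task 5 (Design): project_id=NULL, no match -> kept with NULL
  - task 6 (Plan): project_id=1 -> matches Alpha
  - task 7 (Implement): project_id=2 -> matches Aurora
  - task 8 (Refactor): project_id=6 -> matches Titan
All 8 rows appear; 1 has NULL project.

SQL:
SELECT a.name, b.name AS project
FROM tasks a
LEFT JOIN projects b ON a.project_id = b.id

Result:
name      | project
----------+--------
Research  | Aurora 
Document  | Aurora 
Review    | Alpha  
Train     | Alpha  
Design    | NULL   
Plan      | Alpha  
Implement | Aurora 
Refactor  | Titan  
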